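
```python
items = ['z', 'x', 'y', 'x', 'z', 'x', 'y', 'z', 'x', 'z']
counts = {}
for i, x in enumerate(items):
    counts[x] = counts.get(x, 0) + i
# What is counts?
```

Initial: counts = {}, items = ['z', 'x', 'y', 'x', 'z', 'x', 'y', 'z', 'x', 'z']
i=0, x='z': counts = {'z': 0}
i=1, x='x': counts = {'z': 0, 'x': 1}
i=2, x='y': counts = {'z': 0, 'x': 1, 'y': 2}
i=3, x='x': counts = {'z': 0, 'x': 4, 'y': 2}
i=4, x='z': counts = {'z': 4, 'x': 4, 'y': 2}
i=5, x='x': counts = {'z': 4, 'x': 9, 'y': 2}
i=6, x='y': counts = {'z': 4, 'x': 9, 'y': 8}
i=7, x='z': counts = {'z': 11, 'x': 9, 'y': 8}
i=8, x='x': counts = {'z': 11, 'x': 17, 'y': 8}
i=9, x='z': counts = {'z': 20, 'x': 17, 'y': 8}

{'z': 20, 'x': 17, 'y': 8}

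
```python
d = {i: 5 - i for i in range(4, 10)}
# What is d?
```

{4: 1, 5: 0, 6: -1, 7: -2, 8: -3, 9: -4}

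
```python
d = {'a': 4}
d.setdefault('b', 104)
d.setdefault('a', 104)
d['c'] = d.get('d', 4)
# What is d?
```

After line 1: d = {'a': 4}
After line 2 (setdefault adds 'b'=104): d = {'a': 4, 'b': 104}
After line 3 (setdefault 'a' no-op, already exists): d = {'a': 4, 'b': 104}
After line 4 (get('d', 4) returns default since 'd' not in d): d = {'a': 4, 'b': 104, 'c': 4}

{'a': 4, 'b': 104, 'c': 4}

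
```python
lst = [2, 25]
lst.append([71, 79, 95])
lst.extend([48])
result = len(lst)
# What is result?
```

After line 1: lst = [2, 25]
After line 2 (append adds [71, 79, 95] as single element): lst = [2, 25, [71, 79, 95]]
After line 3 (extend unpacks [48], adds 48): lst = [2, 25, [71, 79, 95], 48]
After line 4: result = len(lst) = 4

4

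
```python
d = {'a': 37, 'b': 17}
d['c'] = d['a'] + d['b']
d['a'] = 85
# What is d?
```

After line 1: d = {'a': 37, 'b': 17}
After line 2 (d['c'] = 37 + 17): d = {'a': 37, 'b': 17, 'c': 54}
After line 3: d = {'a': 85, 'b': 17, 'c': 54}

{'a': 85, 'b': 17, 'c': 54}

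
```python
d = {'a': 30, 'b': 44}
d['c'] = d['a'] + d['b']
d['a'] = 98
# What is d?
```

After line 1: d = {'a': 30, 'b': 44}
After line 2 (d['c'] = 30 + 44): d = {'a': 30, 'b': 44, 'c': 74}
After line 3: d = {'a': 98, 'b': 44, 'c': 74}

{'a': 98, 'b': 44, 'c': 74}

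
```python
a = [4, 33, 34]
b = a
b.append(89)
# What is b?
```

After line 1: a = [4, 33, 34]
After line 2 (b = a is an alias, same object): a = [4, 33, 34], b = [4, 33, 34]
After line 3 (b.append mutates the shared list): a = [4, 33, 34, 89], b = [4, 33, 34, 89]

[4, 33, 34, 89]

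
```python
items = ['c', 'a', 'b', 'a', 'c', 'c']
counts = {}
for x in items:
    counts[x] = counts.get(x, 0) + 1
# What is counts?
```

Initial: counts = {}, items = ['c', 'a', 'b', 'a', 'c', 'c']
See 'c': counts = {'c': 1}
See 'a': counts = {'c': 1, 'a': 1}
See 'b': counts = {'c': 1, 'a': 1, 'b': 1}
See 'a': counts = {'c': 1, 'a': 2, 'b': 1}
See 'c': counts = {'c': 2, 'a': 2, 'b': 1}
See 'c': counts = {'c': 3, 'a': 2, 'b': 1}

{'c': 3, 'a': 2, 'b': 1}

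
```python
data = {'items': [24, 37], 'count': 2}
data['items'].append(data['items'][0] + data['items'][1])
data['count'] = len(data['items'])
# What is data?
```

After line 1: data = {'items': [24, 37], 'count': 2}
After line 2 (append 24 + 37 = 61): data = {'items': [24, 37, 61], 'count': 2}
After line 3 (count = len(items) = 3): data = {'items': [24, 37, 61], 'count': 3}

{'items': [24, 37, 61], 'count': 3}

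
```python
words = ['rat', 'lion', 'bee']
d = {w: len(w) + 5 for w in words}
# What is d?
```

{'rat': 8, 'lion': 9, 'bee': 8}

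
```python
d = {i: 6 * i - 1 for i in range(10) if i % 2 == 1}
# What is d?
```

{1: 5, 3: 17, 5: 29, 7: 41, 9: 53}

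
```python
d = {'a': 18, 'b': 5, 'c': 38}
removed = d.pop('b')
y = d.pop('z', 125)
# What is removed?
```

After line 1: d = {'a': 18, 'b': 5, 'c': 38}
After line 2 (pop 'b' returns 5): d = {'a': 18, 'c': 38}, removed = 5
After line 3 (pop 'z' missing, returns default 125): d = {'a': 18, 'c': 38}, y = 125

5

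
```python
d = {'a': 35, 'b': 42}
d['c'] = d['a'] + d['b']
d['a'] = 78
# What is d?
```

After line 1: d = {'a': 35, 'b': 42}
After line 2 (d['c'] = 35 + 42): d = {'a': 35, 'b': 42, 'c': 77}
After line 3: d = {'a': 78, 'b': 42, 'c': 77}

{'a': 78, 'b': 42, 'c': 77}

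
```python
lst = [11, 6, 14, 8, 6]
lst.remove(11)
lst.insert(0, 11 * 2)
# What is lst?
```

After line 1: lst = [11, 6, 14, 8, 6]
After line 2 (remove first 11): lst = [6, 14, 8, 6]
After line 3 (insert 22 at index 0): lst = [22, 6, 14, 8, 6]

[22, 6, 14, 8, 6]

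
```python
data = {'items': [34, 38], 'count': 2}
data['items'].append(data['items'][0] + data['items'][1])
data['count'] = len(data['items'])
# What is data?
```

After line 1: data = {'items': [34, 38], 'count': 2}
After line 2 (append 34 + 38 = 72): data = {'items': [34, 38, 72], 'count': 2}
After line 3 (count = len(items) = 3): data = {'items': [34, 38, 72], 'count': 3}

{'items': [34, 38, 72], 'count': 3}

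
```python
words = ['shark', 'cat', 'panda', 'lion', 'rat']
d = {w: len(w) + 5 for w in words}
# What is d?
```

{'shark': 10, 'cat': 8, 'panda': 10, 'lion': 9, 'rat': 8}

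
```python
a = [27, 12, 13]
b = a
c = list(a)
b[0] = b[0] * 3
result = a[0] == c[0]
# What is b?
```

After line 1: a = [27, 12, 13]
After line 2 (b = a, alias): a = [27, 12, 13], b = [27, 12, 13]
After line 3 (c = list(a) is a copy, new object): c = [27, 12, 13]
After line 4 (b[0] = 27 * 3 = 81; mutates shared a/b): a = b = [81, 12, 13], c = [27, 12, 13]
After line 5 (a[0] = 81, c[0] = 27; result = False)

[81, 12, 13]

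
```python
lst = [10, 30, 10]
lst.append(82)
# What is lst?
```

[10, 30, 10, 82]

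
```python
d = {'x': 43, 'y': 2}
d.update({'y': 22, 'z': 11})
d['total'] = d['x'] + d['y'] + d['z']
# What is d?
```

After line 1: d = {'x': 43, 'y': 2}
After line 2 (y overwritten, z added): d = {'x': 43, 'y': 22, 'z': 11}
After line 3 (total = 43 + 22 + 11 = 76): d = {'x': 43, 'y': 22, 'z': 11, 'total': 76}

{'x': 43, 'y': 22, 'z': 11, 'total': 76}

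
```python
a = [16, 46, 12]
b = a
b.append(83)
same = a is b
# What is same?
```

After line 1: a = [16, 46, 12]
After line 2 (b = a is an alias, same object): a = [16, 46, 12], b = [16, 46, 12]
After line 3 (b.append mutates the shared list): a = [16, 46, 12, 83], b = [16, 46, 12, 83]
After line 4 (same = a is b; same object -> True): same = True

True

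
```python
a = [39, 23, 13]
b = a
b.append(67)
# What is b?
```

After line 1: a = [39, 23, 13]
After line 2 (b = a is an alias, same object): a = [39, 23, 13], b = [39, 23, 13]
After line 3 (b.append mutates the shared list): a = [39, 23, 13, 67], b = [39, 23, 13, 67]

[39, 23, 13, 67]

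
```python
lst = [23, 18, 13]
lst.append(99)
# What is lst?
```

[23, 18, 13, 99]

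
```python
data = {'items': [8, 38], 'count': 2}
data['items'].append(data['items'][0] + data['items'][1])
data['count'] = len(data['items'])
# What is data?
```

After line 1: data = {'items': [8, 38], 'count': 2}
After line 2 (append 8 + 38 = 46): data = {'items': [8, 38, 46], 'count': 2}
After line 3 (count = len(items) = 3): data = {'items': [8, 38, 46], 'count': 3}

{'items': [8, 38, 46], 'count': 3}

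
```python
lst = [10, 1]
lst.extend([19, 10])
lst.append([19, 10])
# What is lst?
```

After line 1: lst = [10, 1]
After line 2 (extend unpacks [19, 10]): lst = [10, 1, 19, 10]
After line 3 (append adds [19, 10] as single element): lst = [10, 1, 19, 10, [19, 10]]

[10, 1, 19, 10, [19, 10]]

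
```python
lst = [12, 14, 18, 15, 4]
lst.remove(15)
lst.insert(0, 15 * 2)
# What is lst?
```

After line 1: lst = [12, 14, 18, 15, 4]
After line 2 (remove first 15): lst = [12, 14, 18, 4]
After line 3 (insert 30 at index 0): lst = [30, 12, 14, 18, 4]

[30, 12, 14, 18, 4]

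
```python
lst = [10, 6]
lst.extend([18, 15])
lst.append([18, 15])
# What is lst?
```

After line 1: lst = [10, 6]
After line 2 (extend unpacks [18, 15]): lst = [10, 6, 18, 15]
After line 3 (append adds [18, 15] as single element): lst = [10, 6, 18, 15, [18, 15]]

[10, 6, 18, 15, [18, 15]]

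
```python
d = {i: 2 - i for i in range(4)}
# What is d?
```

{0: 2, 1: 1, 2: 0, 3: -1}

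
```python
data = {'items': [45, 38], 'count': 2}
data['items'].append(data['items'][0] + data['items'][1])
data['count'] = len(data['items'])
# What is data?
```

After line 1: data = {'items': [45, 38], 'count': 2}
After line 2 (append 45 + 38 = 83): data = {'items': [45, 38, 83], 'count': 2}
After line 3 (count = len(items) = 3): data = {'items': [45, 38, 83], 'count': 3}

{'items': [45, 38, 83], 'count': 3}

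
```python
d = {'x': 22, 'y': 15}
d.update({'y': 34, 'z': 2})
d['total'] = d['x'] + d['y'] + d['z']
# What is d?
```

After line 1: d = {'x': 22, 'y': 15}
After line 2 (y overwritten, z added): d = {'x': 22, 'y': 34, 'z': 2}
After line 3 (total = 22 + 34 + 2 = 58): d = {'x': 22, 'y': 34, 'z': 2, 'total': 58}

{'x': 22, 'y': 34, 'z': 2, 'total': 58}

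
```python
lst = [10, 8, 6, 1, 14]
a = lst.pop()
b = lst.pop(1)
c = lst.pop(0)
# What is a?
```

After line 1: lst = [10, 8, 6, 1, 14]
After line 2 (pop() -> a = 14): lst = [10, 8, 6, 1]
After line 3 (pop(1) -> b = 8): lst = [10, 6, 1]
After line 4 (pop(0) -> c = 10): lst = [6, 1]

14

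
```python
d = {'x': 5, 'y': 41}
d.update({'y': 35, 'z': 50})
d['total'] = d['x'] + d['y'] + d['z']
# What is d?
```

After line 1: d = {'x': 5, 'y': 41}
After line 2 (y overwritten, z added): d = {'x': 5, 'y': 35, 'z': 50}
After line 3 (total = 5 + 35 + 50 = 90): d = {'x': 5, 'y': 35, 'z': 50, 'total': 90}

{'x': 5, 'y': 35, 'z': 50, 'total': 90}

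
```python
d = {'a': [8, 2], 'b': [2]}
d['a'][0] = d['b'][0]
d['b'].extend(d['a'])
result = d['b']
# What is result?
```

After line 1: d = {'a': [8, 2], 'b': [2]}
After line 2 (a[0] = b[0] = 2): d = {'a': [2, 2], 'b': [2]}
After line 3 (b.extend(a) appends [2, 2]): d = {'a': [2, 2], 'b': [2, 2, 2]}
After line 4: result = d['b'] = [2, 2, 2]

[2, 2, 2]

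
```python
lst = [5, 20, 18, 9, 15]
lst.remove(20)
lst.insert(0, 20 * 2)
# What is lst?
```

After line 1: lst = [5, 20, 18, 9, 15]
After line 2 (remove first 20): lst = [5, 18, 9, 15]
After line 3 (insert 40 at index 0): lst = [40, 5, 18, 9, 15]

[40, 5, 18, 9, 15]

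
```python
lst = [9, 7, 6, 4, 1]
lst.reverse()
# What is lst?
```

[1, 4, 6, 7, 9]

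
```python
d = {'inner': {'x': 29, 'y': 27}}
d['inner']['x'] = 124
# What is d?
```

After line 1: d = {'inner': {'x': 29, 'y': 27}}
After line 2 (inner x overwritten): d = {'inner': {'x': 124, 'y': 27}}

{'inner': {'x': 124, 'y': 27}}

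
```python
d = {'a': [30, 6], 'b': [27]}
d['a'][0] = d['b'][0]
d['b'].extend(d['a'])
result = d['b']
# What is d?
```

After line 1: d = {'a': [30, 6], 'b': [27]}
After line 2 (a[0] = b[0] = 27): d = {'a': [27, 6], 'b': [27]}
After line 3 (b.extend(a) appends [27, 6]): d = {'a': [27, 6], 'b': [27, 27, 6]}
After line 4: result = d['b'] = [27, 27, 6]

{'a': [27, 6], 'b': [27, 27, 6]}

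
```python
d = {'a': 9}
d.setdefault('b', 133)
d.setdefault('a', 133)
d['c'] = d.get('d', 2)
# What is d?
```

After line 1: d = {'a': 9}
After line 2 (setdefault adds 'b'=133): d = {'a': 9, 'b': 133}
After line 3 (setdefault 'a' no-op, already exists): d = {'a': 9, 'b': 133}
After line 4 (get('d', 2) returns default since 'd' not in d): d = {'a': 9, 'b': 133, 'c': 2}

{'a': 9, 'b': 133, 'c': 2}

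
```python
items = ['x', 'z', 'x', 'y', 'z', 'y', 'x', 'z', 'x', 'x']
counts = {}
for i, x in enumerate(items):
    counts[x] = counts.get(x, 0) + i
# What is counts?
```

Initial: counts = {}, items = ['x', 'z', 'x', 'y', 'z', 'y', 'x', 'z', 'x', 'x']
i=0, x='x': counts = {'x': 0}
i=1, x='z': counts = {'x': 0, 'z': 1}
i=2, x='x': counts = {'x': 2, 'z': 1}
i=3, x='y': counts = {'x': 2, 'z': 1, 'y': 3}
i=4, x='z': counts = {'x': 2, 'z': 5, 'y': 3}
i=5, x='y': counts = {'x': 2, 'z': 5, 'y': 8}
i=6, x='x': counts = {'x': 8, 'z': 5, 'y': 8}
i=7, x='z': counts = {'x': 8, 'z': 12, 'y': 8}
i=8, x='x': counts = {'x': 16, 'z': 12, 'y': 8}
i=9, x='x': counts = {'x': 25, 'z': 12, 'y': 8}

{'x': 25, 'z': 12, 'y': 8}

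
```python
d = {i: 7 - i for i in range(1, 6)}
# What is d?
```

{1: 6, 2: 5, 3: 4, 4: 3, 5: 2}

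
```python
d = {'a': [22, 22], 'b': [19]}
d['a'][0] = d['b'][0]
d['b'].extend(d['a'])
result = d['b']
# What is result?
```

After line 1: d = {'a': [22, 22], 'b': [19]}
After line 2 (a[0] = b[0] = 19): d = {'a': [19, 22], 'b': [19]}
After line 3 (b.extend(a) appends [19, 22]): d = {'a': [19, 22], 'b': [19, 19, 22]}
After line 4: result = d['b'] = [19, 19, 22]

[19, 19, 22]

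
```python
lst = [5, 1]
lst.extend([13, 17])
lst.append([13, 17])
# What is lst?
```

After line 1: lst = [5, 1]
After line 2 (extend unpacks [13, 17]): lst = [5, 1, 13, 17]
After line 3 (append adds [13, 17] as single element): lst = [5, 1, 13, 17, [13, 17]]

[5, 1, 13, 17, [13, 17]]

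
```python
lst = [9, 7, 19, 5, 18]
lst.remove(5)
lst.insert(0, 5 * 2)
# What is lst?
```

After line 1: lst = [9, 7, 19, 5, 18]
After line 2 (remove first 5): lst = [9, 7, 19, 18]
After line 3 (insert 10 at index 0): lst = [10, 9, 7, 19, 18]

[10, 9, 7, 19, 18]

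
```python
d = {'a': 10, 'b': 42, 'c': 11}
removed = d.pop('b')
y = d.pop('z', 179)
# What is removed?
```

After line 1: d = {'a': 10, 'b': 42, 'c': 11}
After line 2 (pop 'b' returns 42): d = {'a': 10, 'c': 11}, removed = 42
After line 3 (pop 'z' missing, returns default 179): d = {'a': 10, 'c': 11}, y = 179

42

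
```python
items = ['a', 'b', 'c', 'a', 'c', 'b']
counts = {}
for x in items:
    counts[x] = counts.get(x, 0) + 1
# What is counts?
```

Initial: counts = {}, items = ['a', 'b', 'c', 'a', 'c', 'b']
See 'a': counts = {'a': 1}
See 'b': counts = {'a': 1, 'b': 1}
See 'c': counts = {'a': 1, 'b': 1, 'c': 1}
See 'a': counts = {'a': 2, 'b': 1, 'c': 1}
See 'c': counts = {'a': 2, 'b': 1, 'c': 2}
See 'b': counts = {'a': 2, 'b': 2, 'c': 2}

{'a': 2, 'b': 2, 'c': 2}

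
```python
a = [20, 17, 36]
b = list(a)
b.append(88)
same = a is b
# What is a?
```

After line 1: a = [20, 17, 36]
After line 2 (b = list(a) is a shallow copy, new object): a = [20, 17, 36], b = [20, 17, 36]
After line 3 (append only mutates b): a = [20, 17, 36], b = [20, 17, 36, 88]
After line 4 (same = a is b; different objects -> False): same = False

[20, 17, 36]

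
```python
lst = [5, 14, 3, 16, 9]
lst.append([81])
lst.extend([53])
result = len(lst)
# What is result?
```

After line 1: lst = [5, 14, 3, 16, 9]
After line 2 (append adds [81] as single element): lst = [5, 14, 3, 16, 9, [81]]
After line 3 (extend unpacks [53], adds 53): lst = [5, 14, 3, 16, 9, [81], 53]
After line 4: result = len(lst) = 7

7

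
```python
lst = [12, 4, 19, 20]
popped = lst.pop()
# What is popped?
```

20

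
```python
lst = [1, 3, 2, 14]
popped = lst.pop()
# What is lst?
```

[1, 3, 2]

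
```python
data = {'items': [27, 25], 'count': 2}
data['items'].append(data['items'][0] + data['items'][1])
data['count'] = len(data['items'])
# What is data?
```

After line 1: data = {'items': [27, 25], 'count': 2}
After line 2 (append 27 + 25 = 52): data = {'items': [27, 25, 52], 'count': 2}
After line 3 (count = len(items) = 3): data = {'items': [27, 25, 52], 'count': 3}

{'items': [27, 25, 52], 'count': 3}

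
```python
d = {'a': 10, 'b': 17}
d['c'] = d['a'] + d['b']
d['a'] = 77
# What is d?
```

After line 1: d = {'a': 10, 'b': 17}
After line 2 (d['c'] = 10 + 17): d = {'a': 10, 'b': 17, 'c': 27}
After line 3: d = {'a': 77, 'b': 17, 'c': 27}

{'a': 77, 'b': 17, 'c': 27}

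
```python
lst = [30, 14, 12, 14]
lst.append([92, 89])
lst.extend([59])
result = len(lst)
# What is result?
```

After line 1: lst = [30, 14, 12, 14]
After line 2 (append adds [92, 89] as single element): lst = [30, 14, 12, 14, [92, 89]]
After line 3 (extend unpacks [59], adds 59): lst = [30, 14, 12, 14, [92, 89], 59]
After line 4: result = len(lst) = 6

6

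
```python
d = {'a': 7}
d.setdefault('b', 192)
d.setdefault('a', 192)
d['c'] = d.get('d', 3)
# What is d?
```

After line 1: d = {'a': 7}
After line 2 (setdefault adds 'b'=192): d = {'a': 7, 'b': 192}
After line 3 (setdefault 'a' no-op, already exists): d = {'a': 7, 'b': 192}
After line 4 (get('d', 3) returns default since 'd' not in d): d = {'a': 7, 'b': 192, 'c': 3}

{'a': 7, 'b': 192, 'c': 3}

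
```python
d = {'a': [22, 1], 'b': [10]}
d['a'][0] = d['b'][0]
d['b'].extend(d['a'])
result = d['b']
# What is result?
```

After line 1: d = {'a': [22, 1], 'b': [10]}
After line 2 (a[0] = b[0] = 10): d = {'a': [10, 1], 'b': [10]}
After line 3 (b.extend(a) appends [10, 1]): d = {'a': [10, 1], 'b': [10, 10, 1]}
After line 4: result = d['b'] = [10, 10, 1]

[10, 10, 1]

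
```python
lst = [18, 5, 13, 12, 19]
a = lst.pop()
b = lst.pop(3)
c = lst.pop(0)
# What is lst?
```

After line 1: lst = [18, 5, 13, 12, 19]
After line 2 (pop() -> a = 19): lst = [18, 5, 13, 12]
After line 3 (pop(3) -> b = 12): lst = [18, 5, 13]
After line 4 (pop(0) -> c = 18): lst = [5, 13]

[5, 13]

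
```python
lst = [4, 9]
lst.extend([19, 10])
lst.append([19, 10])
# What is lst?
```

After line 1: lst = [4, 9]
After line 2 (extend unpacks [19, 10]): lst = [4, 9, 19, 10]
After line 3 (append adds [19, 10] as single element): lst = [4, 9, 19, 10, [19, 10]]

[4, 9, 19, 10, [19, 10]]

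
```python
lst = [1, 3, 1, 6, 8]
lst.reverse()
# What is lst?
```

[8, 6, 1, 3, 1]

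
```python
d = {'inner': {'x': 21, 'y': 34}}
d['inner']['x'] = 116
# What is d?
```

After line 1: d = {'inner': {'x': 21, 'y': 34}}
After line 2 (inner x overwritten): d = {'inner': {'x': 116, 'y': 34}}

{'inner': {'x': 116, 'y': 34}}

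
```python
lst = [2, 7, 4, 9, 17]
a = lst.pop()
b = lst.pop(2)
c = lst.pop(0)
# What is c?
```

After line 1: lst = [2, 7, 4, 9, 17]
After line 2 (pop() -> a = 17): lst = [2, 7, 4, 9]
After line 3 (pop(2) -> b = 4): lst = [2, 7, 9]
After line 4 (pop(0) -> c = 2): lst = [7, 9]

2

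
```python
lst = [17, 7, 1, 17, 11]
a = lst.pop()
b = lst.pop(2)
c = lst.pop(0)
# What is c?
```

After line 1: lst = [17, 7, 1, 17, 11]
After line 2 (pop() -> a = 11): lst = [17, 7, 1, 17]
After line 3 (pop(2) -> b = 1): lst = [17, 7, 17]
After line 4 (pop(0) -> c = 17): lst = [7, 17]

17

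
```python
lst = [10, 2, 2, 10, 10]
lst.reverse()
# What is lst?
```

[10, 10, 2, 2, 10]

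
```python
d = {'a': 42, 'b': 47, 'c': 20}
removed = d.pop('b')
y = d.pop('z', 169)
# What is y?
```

After line 1: d = {'a': 42, 'b': 47, 'c': 20}
After line 2 (pop 'b' returns 47): d = {'a': 42, 'c': 20}, removed = 47
After line 3 (pop 'z' missing, returns default 169): d = {'a': 42, 'c': 20}, y = 169

169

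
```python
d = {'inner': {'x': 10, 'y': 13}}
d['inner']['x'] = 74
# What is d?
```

After line 1: d = {'inner': {'x': 10, 'y': 13}}
After line 2 (inner x overwritten): d = {'inner': {'x': 74, 'y': 13}}

{'inner': {'x': 74, 'y': 13}}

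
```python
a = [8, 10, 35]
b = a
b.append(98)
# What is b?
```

After line 1: a = [8, 10, 35]
After line 2 (b = a is an alias, same object): a = [8, 10, 35], b = [8, 10, 35]
After line 3 (b.append mutates the shared list): a = [8, 10, 35, 98], b = [8, 10, 35, 98]

[8, 10, 35, 98]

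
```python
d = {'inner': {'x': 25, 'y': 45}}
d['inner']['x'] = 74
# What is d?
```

After line 1: d = {'inner': {'x': 25, 'y': 45}}
After line 2 (inner x overwritten): d = {'inner': {'x': 74, 'y': 45}}

{'inner': {'x': 74, 'y': 45}}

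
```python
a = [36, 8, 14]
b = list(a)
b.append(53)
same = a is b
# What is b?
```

After line 1: a = [36, 8, 14]
After line 2 (b = list(a) is a shallow copy, new object): a = [36, 8, 14], b = [36, 8, 14]
After line 3 (append only mutates b): a = [36, 8, 14], b = [36, 8, 14, 53]
After line 4 (same = a is b; different objects -> False): same = False

[36, 8, 14, 53]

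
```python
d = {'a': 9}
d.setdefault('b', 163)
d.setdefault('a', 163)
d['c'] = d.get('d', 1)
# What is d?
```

After line 1: d = {'a': 9}
After line 2 (setdefault adds 'b'=163): d = {'a': 9, 'b': 163}
After line 3 (setdefault 'a' no-op, already exists): d = {'a': 9, 'b': 163}
After line 4 (get('d', 1) returns default since 'd' not in d): d = {'a': 9, 'b': 163, 'c': 1}

{'a': 9, 'b': 163, 'c': 1}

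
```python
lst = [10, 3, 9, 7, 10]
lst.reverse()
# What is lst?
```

[10, 7, 9, 3, 10]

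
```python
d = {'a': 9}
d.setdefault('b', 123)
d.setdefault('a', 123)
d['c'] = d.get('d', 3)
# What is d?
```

After line 1: d = {'a': 9}
After line 2 (setdefault adds 'b'=123): d = {'a': 9, 'b': 123}
After line 3 (setdefault 'a' no-op, already exists): d = {'a': 9, 'b': 123}
After line 4 (get('d', 3) returns default since 'd' not in d): d = {'a': 9, 'b': 123, 'c': 3}

{'a': 9, 'b': 123, 'c': 3}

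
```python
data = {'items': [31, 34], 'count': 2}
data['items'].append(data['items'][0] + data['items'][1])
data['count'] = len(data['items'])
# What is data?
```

After line 1: data = {'items': [31, 34], 'count': 2}
After line 2 (append 31 + 34 = 65): data = {'items': [31, 34, 65], 'count': 2}
After line 3 (count = len(items) = 3): data = {'items': [31, 34, 65], 'count': 3}

{'items': [31, 34, 65], 'count': 3}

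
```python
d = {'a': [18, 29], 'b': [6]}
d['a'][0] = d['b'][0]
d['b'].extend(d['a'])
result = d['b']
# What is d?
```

After line 1: d = {'a': [18, 29], 'b': [6]}
After line 2 (a[0] = b[0] = 6): d = {'a': [6, 29], 'b': [6]}
After line 3 (b.extend(a) appends [6, 29]): d = {'a': [6, 29], 'b': [6, 6, 29]}
After line 4: result = d['b'] = [6, 6, 29]

{'a': [6, 29], 'b': [6, 6, 29]}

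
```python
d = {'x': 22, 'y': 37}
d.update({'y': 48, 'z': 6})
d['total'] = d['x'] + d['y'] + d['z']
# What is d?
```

After line 1: d = {'x': 22, 'y': 37}
After line 2 (y overwritten, z added): d = {'x': 22, 'y': 48, 'z': 6}
After line 3 (total = 22 + 48 + 6 = 76): d = {'x': 22, 'y': 48, 'z': 6, 'total': 76}

{'x': 22, 'y': 48, 'z': 6, 'total': 76}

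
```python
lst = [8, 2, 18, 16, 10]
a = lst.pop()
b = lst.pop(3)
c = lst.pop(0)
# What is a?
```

After line 1: lst = [8, 2, 18, 16, 10]
After line 2 (pop() -> a = 10): lst = [8, 2, 18, 16]
After line 3 (pop(3) -> b = 16): lst = [8, 2, 18]
After line 4 (pop(0) -> c = 8): lst = [2, 18]

10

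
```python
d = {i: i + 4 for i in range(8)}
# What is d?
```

{0: 4, 1: 5, 2: 6, 3: 7, 4: 8, 5: 9, 6: 10, 7: 11}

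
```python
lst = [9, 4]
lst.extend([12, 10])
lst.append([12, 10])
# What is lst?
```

After line 1: lst = [9, 4]
After line 2 (extend unpacks [12, 10]): lst = [9, 4, 12, 10]
After line 3 (append adds [12, 10] as single element): lst = [9, 4, 12, 10, [12, 10]]

[9, 4, 12, 10, [12, 10]]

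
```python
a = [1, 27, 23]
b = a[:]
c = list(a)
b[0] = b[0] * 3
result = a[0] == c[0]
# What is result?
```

After line 1: a = [1, 27, 23]
After line 2 (b = a[:], copy): a = [1, 27, 23], b = [1, 27, 23]
After line 3 (c = list(a) is a copy, new object): c = [1, 27, 23]
After line 4 (b[0] = 1 * 3 = 3; only b mutates (copy)): a = [1, 27, 23], b = [3, 27, 23], c = [1, 27, 23]
After line 5 (a[0] = 1, c[0] = 1; result = True)

True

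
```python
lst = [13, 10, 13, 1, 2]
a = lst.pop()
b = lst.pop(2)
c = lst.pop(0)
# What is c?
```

After line 1: lst = [13, 10, 13, 1, 2]
After line 2 (pop() -> a = 2): lst = [13, 10, 13, 1]
After line 3 (pop(2) -> b = 13): lst = [13, 10, 1]
After line 4 (pop(0) -> c = 13): lst = [10, 1]

13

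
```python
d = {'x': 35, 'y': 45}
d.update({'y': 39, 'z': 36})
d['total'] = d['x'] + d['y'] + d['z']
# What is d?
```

After line 1: d = {'x': 35, 'y': 45}
After line 2 (y overwritten, z added): d = {'x': 35, 'y': 39, 'z': 36}
After line 3 (total = 35 + 39 + 36 = 110): d = {'x': 35, 'y': 39, 'z': 36, 'total': 110}

{'x': 35, 'y': 39, 'z': 36, 'total': 110}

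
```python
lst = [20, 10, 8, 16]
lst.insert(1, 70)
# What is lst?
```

[20, 70, 10, 8, 16]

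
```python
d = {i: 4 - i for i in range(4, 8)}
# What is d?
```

{4: 0, 5: -1, 6: -2, 7: -3}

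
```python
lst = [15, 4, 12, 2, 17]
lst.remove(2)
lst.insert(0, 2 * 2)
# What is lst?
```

After line 1: lst = [15, 4, 12, 2, 17]
After line 2 (remove first 2): lst = [15, 4, 12, 17]
After line 3 (insert 4 at index 0): lst = [4, 15, 4, 12, 17]

[4, 15, 4, 12, 17]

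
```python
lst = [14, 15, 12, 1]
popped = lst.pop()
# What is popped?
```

1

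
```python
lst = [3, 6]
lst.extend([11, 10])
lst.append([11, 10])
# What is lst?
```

After line 1: lst = [3, 6]
After line 2 (extend unpacks [11, 10]): lst = [3, 6, 11, 10]
After line 3 (append adds [11, 10] as single element): lst = [3, 6, 11, 10, [11, 10]]

[3, 6, 11, 10, [11, 10]]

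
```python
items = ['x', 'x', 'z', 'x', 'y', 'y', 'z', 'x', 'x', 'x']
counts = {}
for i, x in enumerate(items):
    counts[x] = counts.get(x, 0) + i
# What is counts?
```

Initial: counts = {}, items = ['x', 'x', 'z', 'x', 'y', 'y', 'z', 'x', 'x', 'x']
i=0, x='x': counts = {'x': 0}
i=1, x='x': counts = {'x': 1}
i=2, x='z': counts = {'x': 1, 'z': 2}
i=3, x='x': counts = {'x': 4, 'z': 2}
i=4, x='y': counts = {'x': 4, 'z': 2, 'y': 4}
i=5, x='y': counts = {'x': 4, 'z': 2, 'y': 9}
i=6, x='z': counts = {'x': 4, 'z': 8, 'y': 9}
i=7, x='x': counts = {'x': 11, 'z': 8, 'y': 9}
i=8, x='x': counts = {'x': 19, 'z': 8, 'y': 9}
i=9, x='x': counts = {'x': 28, 'z': 8, 'y': 9}

{'x': 28, 'z': 8, 'y': 9}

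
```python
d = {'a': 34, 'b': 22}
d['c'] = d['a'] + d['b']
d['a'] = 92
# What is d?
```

After line 1: d = {'a': 34, 'b': 22}
After line 2 (d['c'] = 34 + 22): d = {'a': 34, 'b': 22, 'c': 56}
After line 3: d = {'a': 92, 'b': 22, 'c': 56}

{'a': 92, 'b': 22, 'c': 56}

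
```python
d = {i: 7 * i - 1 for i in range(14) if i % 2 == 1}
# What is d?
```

{1: 6, 3: 20, 5: 34, 7: 48, 9: 62, 11: 76, 13: 90}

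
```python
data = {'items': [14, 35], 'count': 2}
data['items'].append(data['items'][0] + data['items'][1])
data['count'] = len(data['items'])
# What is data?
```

After line 1: data = {'items': [14, 35], 'count': 2}
After line 2 (append 14 + 35 = 49): data = {'items': [14, 35, 49], 'count': 2}
After line 3 (count = len(items) = 3): data = {'items': [14, 35, 49], 'count': 3}

{'items': [14, 35, 49], 'count': 3}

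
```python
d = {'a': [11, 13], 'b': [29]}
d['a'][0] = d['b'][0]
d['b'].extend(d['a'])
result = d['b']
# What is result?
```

After line 1: d = {'a': [11, 13], 'b': [29]}
After line 2 (a[0] = b[0] = 29): d = {'a': [29, 13], 'b': [29]}
After line 3 (b.extend(a) appends [29, 13]): d = {'a': [29, 13], 'b': [29, 29, 13]}
After line 4: result = d['b'] = [29, 29, 13]

[29, 29, 13]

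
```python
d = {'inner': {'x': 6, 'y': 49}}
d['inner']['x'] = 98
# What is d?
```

After line 1: d = {'inner': {'x': 6, 'y': 49}}
After line 2 (inner x overwritten): d = {'inner': {'x': 98, 'y': 49}}

{'inner': {'x': 98, 'y': 49}}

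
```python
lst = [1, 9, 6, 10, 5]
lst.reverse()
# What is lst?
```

[5, 10, 6, 9, 1]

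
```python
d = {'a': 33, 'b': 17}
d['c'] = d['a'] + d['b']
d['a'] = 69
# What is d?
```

After line 1: d = {'a': 33, 'b': 17}
After line 2 (d['c'] = 33 + 17): d = {'a': 33, 'b': 17, 'c': 50}
After line 3: d = {'a': 69, 'b': 17, 'c': 50}

{'a': 69, 'b': 17, 'c': 50}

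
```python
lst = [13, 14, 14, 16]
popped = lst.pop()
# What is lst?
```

[13, 14, 14]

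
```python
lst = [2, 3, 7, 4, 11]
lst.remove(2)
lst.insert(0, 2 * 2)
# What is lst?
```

After line 1: lst = [2, 3, 7, 4, 11]
After line 2 (remove first 2): lst = [3, 7, 4, 11]
After line 3 (insert 4 at index 0): lst = [4, 3, 7, 4, 11]

[4, 3, 7, 4, 11]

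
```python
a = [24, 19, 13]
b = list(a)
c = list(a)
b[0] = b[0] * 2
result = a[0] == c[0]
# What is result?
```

After line 1: a = [24, 19, 13]
After line 2 (b = list(a), copy): a = [24, 19, 13], b = [24, 19, 13]
After line 3 (c = list(a) is a copy, new object): c = [24, 19, 13]
After line 4 (b[0] = 24 * 2 = 48; only b mutates (copy)): a = [24, 19, 13], b = [48, 19, 13], c = [24, 19, 13]
After line 5 (a[0] = 24, c[0] = 24; result = True)

True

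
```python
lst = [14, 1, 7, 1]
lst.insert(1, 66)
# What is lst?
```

[14, 66, 1, 7, 1]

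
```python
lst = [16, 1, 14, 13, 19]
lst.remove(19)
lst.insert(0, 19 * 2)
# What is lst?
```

After line 1: lst = [16, 1, 14, 13, 19]
After line 2 (remove first 19): lst = [16, 1, 14, 13]
After line 3 (insert 38 at index 0): lst = [38, 16, 1, 14, 13]

[38, 16, 1, 14, 13]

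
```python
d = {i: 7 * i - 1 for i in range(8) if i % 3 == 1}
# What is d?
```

{1: 6, 4: 27, 7: 48}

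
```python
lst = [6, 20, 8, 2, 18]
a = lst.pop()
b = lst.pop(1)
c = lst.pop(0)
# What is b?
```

After line 1: lst = [6, 20, 8, 2, 18]
After line 2 (pop() -> a = 18): lst = [6, 20, 8, 2]
After line 3 (pop(1) -> b = 20): lst = [6, 8, 2]
After line 4 (pop(0) -> c = 6): lst = [8, 2]

20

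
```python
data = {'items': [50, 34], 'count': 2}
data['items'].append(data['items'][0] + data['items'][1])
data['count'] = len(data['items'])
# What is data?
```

After line 1: data = {'items': [50, 34], 'count': 2}
After line 2 (append 50 + 34 = 84): data = {'items': [50, 34, 84], 'count': 2}
After line 3 (count = len(items) = 3): data = {'items': [50, 34, 84], 'count': 3}

{'items': [50, 34, 84], 'count': 3}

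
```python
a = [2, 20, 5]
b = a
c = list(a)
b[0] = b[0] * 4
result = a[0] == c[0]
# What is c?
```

After line 1: a = [2, 20, 5]
After line 2 (b = a, alias): a = [2, 20, 5], b = [2, 20, 5]
After line 3 (c = list(a) is a copy, new object): c = [2, 20, 5]
After line 4 (b[0] = 2 * 4 = 8; mutates shared a/b): a = b = [8, 20, 5], c = [2, 20, 5]
After line 5 (a[0] = 8, c[0] = 2; result = False)

[2, 20, 5]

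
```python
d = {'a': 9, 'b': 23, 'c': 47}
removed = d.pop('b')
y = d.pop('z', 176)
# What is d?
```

After line 1: d = {'a': 9, 'b': 23, 'c': 47}
After line 2 (pop 'b' returns 23): d = {'a': 9, 'c': 47}, removed = 23
After line 3 (pop 'z' missing, returns default 176): d = {'a': 9, 'c': 47}, y = 176

{'a': 9, 'c': 47}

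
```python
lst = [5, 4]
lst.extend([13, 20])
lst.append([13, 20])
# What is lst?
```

After line 1: lst = [5, 4]
After line 2 (extend unpacks [13, 20]): lst = [5, 4, 13, 20]
After line 3 (append adds [13, 20] as single element): lst = [5, 4, 13, 20, [13, 20]]

[5, 4, 13, 20, [13, 20]]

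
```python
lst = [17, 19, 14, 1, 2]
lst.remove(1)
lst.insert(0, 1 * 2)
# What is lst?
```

After line 1: lst = [17, 19, 14, 1, 2]
After line 2 (remove first 1): lst = [17, 19, 14, 2]
After line 3 (insert 2 at index 0): lst = [2, 17, 19, 14, 2]

[2, 17, 19, 14, 2]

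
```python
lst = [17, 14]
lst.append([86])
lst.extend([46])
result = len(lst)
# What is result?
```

After line 1: lst = [17, 14]
After line 2 (append adds [86] as single element): lst = [17, 14, [86]]
After line 3 (extend unpacks [46], adds 46): lst = [17, 14, [86], 46]
After line 4: result = len(lst) = 4

4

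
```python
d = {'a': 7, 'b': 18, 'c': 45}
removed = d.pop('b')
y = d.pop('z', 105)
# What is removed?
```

After line 1: d = {'a': 7, 'b': 18, 'c': 45}
After line 2 (pop 'b' returns 18): d = {'a': 7, 'c': 45}, removed = 18
After line 3 (pop 'z' missing, returns default 105): d = {'a': 7, 'c': 45}, y = 105

18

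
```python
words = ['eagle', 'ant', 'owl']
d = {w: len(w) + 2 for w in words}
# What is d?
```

{'eagle': 7, 'ant': 5, 'owl': 5}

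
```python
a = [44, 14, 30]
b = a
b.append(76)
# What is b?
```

After line 1: a = [44, 14, 30]
After line 2 (b = a is an alias, same object): a = [44, 14, 30], b = [44, 14, 30]
After line 3 (b.append mutates the shared list): a = [44, 14, 30, 76], b = [44, 14, 30, 76]

[44, 14, 30, 76]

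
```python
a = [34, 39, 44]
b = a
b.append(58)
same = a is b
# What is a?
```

After line 1: a = [34, 39, 44]
After line 2 (b = a is an alias, same object): a = [34, 39, 44], b = [34, 39, 44]
After line 3 (b.append mutates the shared list): a = [34, 39, 44, 58], b = [34, 39, 44, 58]
After line 4 (same = a is b; same object -> True): same = True

[34, 39, 44, 58]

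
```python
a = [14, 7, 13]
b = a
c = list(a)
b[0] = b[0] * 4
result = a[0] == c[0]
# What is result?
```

After line 1: a = [14, 7, 13]
After line 2 (b = a, alias): a = [14, 7, 13], b = [14, 7, 13]
After line 3 (c = list(a) is a copy, new object): c = [14, 7, 13]
After line 4 (b[0] = 14 * 4 = 56; mutates shared a/b): a = b = [56, 7, 13], c = [14, 7, 13]
After line 5 (a[0] = 56, c[0] = 14; result = False)

False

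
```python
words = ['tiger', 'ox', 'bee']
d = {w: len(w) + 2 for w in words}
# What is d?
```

{'tiger': 7, 'ox': 4, 'bee': 5}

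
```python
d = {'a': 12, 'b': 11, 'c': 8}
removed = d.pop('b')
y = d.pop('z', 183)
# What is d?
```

After line 1: d = {'a': 12, 'b': 11, 'c': 8}
After line 2 (pop 'b' returns 11): d = {'a': 12, 'c': 8}, removed = 11
After line 3 (pop 'z' missing, returns default 183): d = {'a': 12, 'c': 8}, y = 183

{'a': 12, 'c': 8}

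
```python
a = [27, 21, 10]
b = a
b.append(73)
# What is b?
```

After line 1: a = [27, 21, 10]
After line 2 (b = a is an alias, same object): a = [27, 21, 10], b = [27, 21, 10]
After line 3 (b.append mutates the shared list): a = [27, 21, 10, 73], b = [27, 21, 10, 73]

[27, 21, 10, 73]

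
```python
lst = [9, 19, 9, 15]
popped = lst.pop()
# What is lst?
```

[9, 19, 9]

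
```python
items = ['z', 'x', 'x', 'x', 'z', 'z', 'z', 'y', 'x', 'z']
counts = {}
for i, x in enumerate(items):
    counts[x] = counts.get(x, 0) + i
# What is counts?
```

Initial: counts = {}, items = ['z', 'x', 'x', 'x', 'z', 'z', 'z', 'y', 'x', 'z']
i=0, x='z': counts = {'z': 0}
i=1, x='x': counts = {'z': 0, 'x': 1}
i=2, x='x': counts = {'z': 0, 'x': 3}
i=3, x='x': counts = {'z': 0, 'x': 6}
i=4, x='z': counts = {'z': 4, 'x': 6}
i=5, x='z': counts = {'z': 9, 'x': 6}
i=6, x='z': counts = {'z': 15, 'x': 6}
i=7, x='y': counts = {'z': 15, 'x': 6, 'y': 7}
i=8, x='x': counts = {'z': 15, 'x': 14, 'y': 7}
i=9, x='z': counts = {'z': 24, 'x': 14, 'y': 7}

{'z': 24, 'x': 14, 'y': 7}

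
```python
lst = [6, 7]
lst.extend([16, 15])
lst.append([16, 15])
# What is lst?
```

After line 1: lst = [6, 7]
After line 2 (extend unpacks [16, 15]): lst = [6, 7, 16, 15]
After line 3 (append adds [16, 15] as single element): lst = [6, 7, 16, 15, [16, 15]]

[6, 7, 16, 15, [16, 15]]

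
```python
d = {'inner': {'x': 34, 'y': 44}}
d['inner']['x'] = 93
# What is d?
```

After line 1: d = {'inner': {'x': 34, 'y': 44}}
After line 2 (inner x overwritten): d = {'inner': {'x': 93, 'y': 44}}

{'inner': {'x': 93, 'y': 44}}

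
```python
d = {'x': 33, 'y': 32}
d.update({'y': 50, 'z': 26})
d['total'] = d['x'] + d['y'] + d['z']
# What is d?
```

After line 1: d = {'x': 33, 'y': 32}
After line 2 (y overwritten, z added): d = {'x': 33, 'y': 50, 'z': 26}
After line 3 (total = 33 + 50 + 26 = 109): d = {'x': 33, 'y': 50, 'z': 26, 'total': 109}

{'x': 33, 'y': 50, 'z': 26, 'total': 109}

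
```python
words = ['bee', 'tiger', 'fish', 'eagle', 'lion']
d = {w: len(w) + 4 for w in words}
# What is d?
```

{'bee': 7, 'tiger': 9, 'fish': 8, 'eagle': 9, 'lion': 8}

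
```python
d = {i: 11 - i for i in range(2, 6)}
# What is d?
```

{2: 9, 3: 8, 4: 7, 5: 6}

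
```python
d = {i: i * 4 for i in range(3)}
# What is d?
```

{0: 0, 1: 4, 2: 8}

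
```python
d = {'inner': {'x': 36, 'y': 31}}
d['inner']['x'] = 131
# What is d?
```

After line 1: d = {'inner': {'x': 36, 'y': 31}}
After line 2 (inner x overwritten): d = {'inner': {'x': 131, 'y': 31}}

{'inner': {'x': 131, 'y': 31}}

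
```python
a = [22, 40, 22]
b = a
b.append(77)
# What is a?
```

After line 1: a = [22, 40, 22]
After line 2 (b = a is an alias, same object): a = [22, 40, 22], b = [22, 40, 22]
After line 3 (b.append mutates the shared list): a = [22, 40, 22, 77], b = [22, 40, 22, 77]

[22, 40, 22, 77]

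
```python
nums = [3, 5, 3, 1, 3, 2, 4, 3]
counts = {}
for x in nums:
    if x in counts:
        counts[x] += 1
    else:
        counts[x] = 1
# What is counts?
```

Initial: counts = {}, nums = [3, 5, 3, 1, 3, 2, 4, 3]
See 3: counts = {3: 1}
See 5: counts = {3: 1, 5: 1}
See 3: counts = {3: 2, 5: 1}
See 1: counts = {3: 2, 5: 1, 1: 1}
See 3: counts = {3: 3, 5: 1, 1: 1}
See 2: counts = {3: 3, 5: 1, 1: 1, 2: 1}
See 4: counts = {3: 3, 5: 1, 1: 1, 2: 1, 4: 1}
See 3: counts = {3: 4, 5: 1, 1: 1, 2: 1, 4: 1}

{3: 4, 5: 1, 1: 1, 2: 1, 4: 1}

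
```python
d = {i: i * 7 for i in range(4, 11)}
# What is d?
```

{4: 28, 5: 35, 6: 42, 7: 49, 8: 56, 9: 63, 10: 70}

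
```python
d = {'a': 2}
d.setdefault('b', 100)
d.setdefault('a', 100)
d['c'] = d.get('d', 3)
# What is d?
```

After line 1: d = {'a': 2}
After line 2 (setdefault adds 'b'=100): d = {'a': 2, 'b': 100}
After line 3 (setdefault 'a' no-op, already exists): d = {'a': 2, 'b': 100}
After line 4 (get('d', 3) returns default since 'd' not in d): d = {'a': 2, 'b': 100, 'c': 3}

{'a': 2, 'b': 100, 'c': 3}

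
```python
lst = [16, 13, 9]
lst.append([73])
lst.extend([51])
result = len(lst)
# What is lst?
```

After line 1: lst = [16, 13, 9]
After line 2 (append adds [73] as single element): lst = [16, 13, 9, [73]]
After line 3 (extend unpacks [51], adds 51): lst = [16, 13, 9, [73], 51]
After line 4: result = len(lst) = 5

[16, 13, 9, [73], 51]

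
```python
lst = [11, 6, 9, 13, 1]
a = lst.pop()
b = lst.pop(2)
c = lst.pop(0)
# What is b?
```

After line 1: lst = [11, 6, 9, 13, 1]
After line 2 (pop() -> a = 1): lst = [11, 6, 9, 13]
After line 3 (pop(2) -> b = 9): lst = [11, 6, 13]
After line 4 (pop(0) -> c = 11): lst = [6, 13]

9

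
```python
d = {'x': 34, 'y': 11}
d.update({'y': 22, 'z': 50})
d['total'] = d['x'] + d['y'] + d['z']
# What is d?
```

After line 1: d = {'x': 34, 'y': 11}
After line 2 (y overwritten, z added): d = {'x': 34, 'y': 22, 'z': 50}
After line 3 (total = 34 + 22 + 50 = 106): d = {'x': 34, 'y': 22, 'z': 50, 'total': 106}

{'x': 34, 'y': 22, 'z': 50, 'total': 106}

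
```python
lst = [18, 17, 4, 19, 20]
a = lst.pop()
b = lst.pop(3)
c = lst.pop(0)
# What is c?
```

After line 1: lst = [18, 17, 4, 19, 20]
After line 2 (pop() -> a = 20): lst = [18, 17, 4, 19]
After line 3 (pop(3) -> b = 19): lst = [18, 17, 4]
After line 4 (pop(0) -> c = 18): lst = [17, 4]

18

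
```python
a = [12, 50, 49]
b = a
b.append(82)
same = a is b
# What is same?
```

After line 1: a = [12, 50, 49]
After line 2 (b = a is an alias, same object): a = [12, 50, 49], b = [12, 50, 49]
After line 3 (b.append mutates the shared list): a = [12, 50, 49, 82], b = [12, 50, 49, 82]
After line 4 (same = a is b; same object -> True): same = True

True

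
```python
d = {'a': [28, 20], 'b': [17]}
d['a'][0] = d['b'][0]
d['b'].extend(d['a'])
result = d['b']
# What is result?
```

After line 1: d = {'a': [28, 20], 'b': [17]}
After line 2 (a[0] = b[0] = 17): d = {'a': [17, 20], 'b': [17]}
After line 3 (b.extend(a) appends [17, 20]): d = {'a': [17, 20], 'b': [17, 17, 20]}
After line 4: result = d['b'] = [17, 17, 20]

[17, 17, 20]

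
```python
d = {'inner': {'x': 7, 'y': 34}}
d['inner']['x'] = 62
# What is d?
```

After line 1: d = {'inner': {'x': 7, 'y': 34}}
After line 2 (inner x overwritten): d = {'inner': {'x': 62, 'y': 34}}

{'inner': {'x': 62, 'y': 34}}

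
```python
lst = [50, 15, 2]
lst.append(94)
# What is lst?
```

[50, 15, 2, 94]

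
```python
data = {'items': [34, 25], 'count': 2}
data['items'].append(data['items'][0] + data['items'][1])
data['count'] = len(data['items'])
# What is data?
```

After line 1: data = {'items': [34, 25], 'count': 2}
After line 2 (append 34 + 25 = 59): data = {'items': [34, 25, 59], 'count': 2}
After line 3 (count = len(items) = 3): data = {'items': [34, 25, 59], 'count': 3}

{'items': [34, 25, 59], 'count': 3}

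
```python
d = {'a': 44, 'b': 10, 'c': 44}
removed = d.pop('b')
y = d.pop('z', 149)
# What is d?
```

After line 1: d = {'a': 44, 'b': 10, 'c': 44}
After line 2 (pop 'b' returns 10): d = {'a': 44, 'c': 44}, removed = 10
After line 3 (pop 'z' missing, returns default 149): d = {'a': 44, 'c': 44}, y = 149

{'a': 44, 'c': 44}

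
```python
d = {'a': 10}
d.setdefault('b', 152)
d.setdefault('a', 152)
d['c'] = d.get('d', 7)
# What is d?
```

After line 1: d = {'a': 10}
After line 2 (setdefault adds 'b'=152): d = {'a': 10, 'b': 152}
After line 3 (setdefault 'a' no-op, already exists): d = {'a': 10, 'b': 152}
After line 4 (get('d', 7) returns default since 'd' not in d): d = {'a': 10, 'b': 152, 'c': 7}

{'a': 10, 'b': 152, 'c': 7}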